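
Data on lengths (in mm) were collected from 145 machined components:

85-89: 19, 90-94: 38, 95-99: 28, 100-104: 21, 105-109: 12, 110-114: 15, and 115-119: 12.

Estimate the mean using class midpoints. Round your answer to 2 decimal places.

99.14

Midpoints: 87, 92, 97, 102, 107, 112, 117
Σfm = 19×87 + 38×92 + 28×97 + 21×102 + 12×107 + 15×112 + 12×117 = 14375
n = Σf = 145
Mean = 14375 / 145 = 99.1379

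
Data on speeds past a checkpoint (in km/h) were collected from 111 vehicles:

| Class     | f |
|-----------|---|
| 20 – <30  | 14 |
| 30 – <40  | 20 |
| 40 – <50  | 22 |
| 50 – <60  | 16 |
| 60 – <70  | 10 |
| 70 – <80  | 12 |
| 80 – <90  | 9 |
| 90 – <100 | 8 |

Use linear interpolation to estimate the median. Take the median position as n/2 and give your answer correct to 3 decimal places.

Cumulative frequencies: 14, 34, 56, 72, 82, 94, 103, 111
n = 111; position = n/2 = 55.5.
This falls in the class 40 – <50: L = 40, F = 34, f = 22, h = 10.
Median ≈ 40 + ((55.5 − 34) / 22) × 10 = 49.7727

49.773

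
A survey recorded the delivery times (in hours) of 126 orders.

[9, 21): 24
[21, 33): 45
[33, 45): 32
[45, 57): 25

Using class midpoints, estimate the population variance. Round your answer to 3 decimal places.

147.773

Midpoints: 15, 27, 39, 51
n = 126, Σfm = 4098, mean = 32.5238
Σfm² = 151902
Σf(m − x̄)² = Σfm² − (Σfm)²/n = 151902 − 4098²/126 = 18619.4286
Population variance = 18619.4286 / 126 = 147.7732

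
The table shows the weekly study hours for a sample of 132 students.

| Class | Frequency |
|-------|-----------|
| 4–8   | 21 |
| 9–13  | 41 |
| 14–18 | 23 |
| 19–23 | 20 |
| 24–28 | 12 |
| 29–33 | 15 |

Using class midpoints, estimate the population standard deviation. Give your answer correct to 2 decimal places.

Midpoints: 6, 11, 16, 21, 26, 31
n = 132, Σfm = 2142, mean = 16.2273
Σfm² = 42952
Σf(m − x̄)² = Σfm² − (Σfm)²/n = 42952 − 2142²/132 = 8193.1818
Population variance = 8193.1818 / 132 = 62.0696
Standard deviation = √62.0696 = 7.8784

7.88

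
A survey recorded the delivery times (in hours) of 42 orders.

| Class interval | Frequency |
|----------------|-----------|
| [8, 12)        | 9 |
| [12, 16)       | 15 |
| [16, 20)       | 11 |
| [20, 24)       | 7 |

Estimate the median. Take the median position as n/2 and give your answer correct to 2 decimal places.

15.20

Cumulative frequencies: 9, 24, 35, 42
n = 42; position = n/2 = 21.
This falls in the class [12, 16): L = 12, F = 9, f = 15, h = 4.
Median ≈ 12 + ((21 − 9) / 15) × 4 = 15.2000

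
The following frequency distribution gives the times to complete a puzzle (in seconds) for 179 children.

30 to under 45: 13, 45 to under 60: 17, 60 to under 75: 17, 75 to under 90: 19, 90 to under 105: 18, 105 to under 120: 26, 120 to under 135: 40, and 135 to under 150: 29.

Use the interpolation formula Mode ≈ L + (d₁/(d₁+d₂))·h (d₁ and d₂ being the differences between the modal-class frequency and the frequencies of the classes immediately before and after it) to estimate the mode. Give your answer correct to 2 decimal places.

128.40

Modal class: 120 to under 135 (highest frequency 40).
d₁ = 40 − 26 = 14, d₂ = 40 − 29 = 11
Mode ≈ 120 + (14/(14+11)) × 15 = 120 + 8.4000 = 128.4000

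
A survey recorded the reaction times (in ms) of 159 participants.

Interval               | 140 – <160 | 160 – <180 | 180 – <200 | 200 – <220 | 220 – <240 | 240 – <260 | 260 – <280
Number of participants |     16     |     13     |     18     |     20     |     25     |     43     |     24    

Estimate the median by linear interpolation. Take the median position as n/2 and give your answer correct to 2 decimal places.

230.00

Cumulative frequencies: 16, 29, 47, 67, 92, 135, 159
n = 159; position = n/2 = 79.5.
This falls in the class 220 – <240: L = 220, F = 67, f = 25, h = 20.
Median ≈ 220 + ((79.5 − 67) / 25) × 20 = 230.0000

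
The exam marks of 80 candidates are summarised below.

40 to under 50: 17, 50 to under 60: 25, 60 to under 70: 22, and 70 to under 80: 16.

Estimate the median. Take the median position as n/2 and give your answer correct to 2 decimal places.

Cumulative frequencies: 17, 42, 64, 80
n = 80; position = n/2 = 40.
This falls in the class 50 to under 60: L = 50, F = 17, f = 25, h = 10.
Median ≈ 50 + ((40 − 17) / 25) × 10 = 59.2000

59.20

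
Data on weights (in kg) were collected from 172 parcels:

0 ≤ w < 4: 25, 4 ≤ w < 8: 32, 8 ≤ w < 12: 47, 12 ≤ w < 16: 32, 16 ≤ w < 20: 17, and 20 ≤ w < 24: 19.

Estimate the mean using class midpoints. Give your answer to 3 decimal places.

Midpoints: 2, 6, 10, 14, 18, 22
Σfm = 25×2 + 32×6 + 47×10 + 32×14 + 17×18 + 19×22 = 1884
n = Σf = 172
Mean = 1884 / 172 = 10.9535

10.953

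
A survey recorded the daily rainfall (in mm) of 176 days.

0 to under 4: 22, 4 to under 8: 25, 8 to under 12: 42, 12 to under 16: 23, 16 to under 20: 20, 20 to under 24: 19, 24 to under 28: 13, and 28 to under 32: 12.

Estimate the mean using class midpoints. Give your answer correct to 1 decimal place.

Midpoints: 2, 6, 10, 14, 18, 22, 26, 30
Σfm = 22×2 + 25×6 + 42×10 + 23×14 + 20×18 + 19×22 + 13×26 + 12×30 = 2412
n = Σf = 176
Mean = 2412 / 176 = 13.7045

13.7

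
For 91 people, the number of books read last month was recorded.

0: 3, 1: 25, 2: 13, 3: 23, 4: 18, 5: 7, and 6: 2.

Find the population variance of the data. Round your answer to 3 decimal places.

2.102

Values: 0, 1, 2, 3, 4, 5, 6
n = 91, Σfx = 239, mean = 2.6264
Σfx² = 819
Σf(x − x̄)² = Σfx² − (Σfx)²/n = 819 − 239²/91 = 191.2967
Population variance = 191.2967 / 91 = 2.1022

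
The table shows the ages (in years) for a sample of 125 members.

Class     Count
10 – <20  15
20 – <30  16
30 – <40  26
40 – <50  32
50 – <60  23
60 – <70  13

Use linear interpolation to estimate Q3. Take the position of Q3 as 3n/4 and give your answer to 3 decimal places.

52.065

Cumulative frequencies: 15, 31, 57, 89, 112, 125
n = 125; position = 3n/4 = 93.75.
This falls in the class 50 – <60: L = 50, F = 89, f = 23, h = 10.
Upper quartile ≈ 50 + ((93.75 − 89) / 23) × 10 = 52.0652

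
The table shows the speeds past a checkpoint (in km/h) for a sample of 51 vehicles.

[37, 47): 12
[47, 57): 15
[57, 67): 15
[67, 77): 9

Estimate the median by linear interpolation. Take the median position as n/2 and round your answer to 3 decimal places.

Cumulative frequencies: 12, 27, 42, 51
n = 51; position = n/2 = 25.5.
This falls in the class [47, 57): L = 47, F = 12, f = 15, h = 10.
Median ≈ 47 + ((25.5 − 12) / 15) × 10 = 56.0000

56.000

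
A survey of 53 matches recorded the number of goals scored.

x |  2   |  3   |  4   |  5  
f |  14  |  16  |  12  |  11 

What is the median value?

Cumulative frequencies: 14, 30, 42, 53
n = 53, so the median is the value in position (n+1)/2 = 27.
Position 27 falls at value 3.

3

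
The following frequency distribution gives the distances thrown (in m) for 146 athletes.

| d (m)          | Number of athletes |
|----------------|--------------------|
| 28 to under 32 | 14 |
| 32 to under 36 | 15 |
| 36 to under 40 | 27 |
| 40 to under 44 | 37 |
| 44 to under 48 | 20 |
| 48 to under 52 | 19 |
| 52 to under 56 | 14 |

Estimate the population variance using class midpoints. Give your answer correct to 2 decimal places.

Midpoints: 30, 34, 38, 42, 46, 50, 54
n = 146, Σfm = 6136, mean = 42.0274
Σfm² = 264840
Σf(m − x̄)² = Σfm² − (Σfm)²/n = 264840 − 6136²/146 = 6959.8904
Population variance = 6959.8904 / 146 = 47.6705

47.67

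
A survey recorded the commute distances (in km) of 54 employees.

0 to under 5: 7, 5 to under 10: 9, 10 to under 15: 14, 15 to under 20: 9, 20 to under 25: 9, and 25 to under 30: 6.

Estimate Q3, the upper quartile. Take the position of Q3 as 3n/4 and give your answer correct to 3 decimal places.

Cumulative frequencies: 7, 16, 30, 39, 48, 54
n = 54; position = 3n/4 = 40.5.
This falls in the class 20 to under 25: L = 20, F = 39, f = 9, h = 5.
Upper quartile ≈ 20 + ((40.5 − 39) / 9) × 5 = 20.8333

20.833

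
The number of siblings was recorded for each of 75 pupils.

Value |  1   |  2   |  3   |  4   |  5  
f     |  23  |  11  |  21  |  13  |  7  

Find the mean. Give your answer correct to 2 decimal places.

Values: 1, 2, 3, 4, 5
Σfx = 23×1 + 11×2 + 21×3 + 13×4 + 7×5 = 195
n = Σf = 75
Mean = 195 / 75 = 2.6000

2.60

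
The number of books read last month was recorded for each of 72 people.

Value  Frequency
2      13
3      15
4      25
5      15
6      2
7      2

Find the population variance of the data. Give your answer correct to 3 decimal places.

Values: 2, 3, 4, 5, 6, 7
n = 72, Σfx = 272, mean = 3.7778
Σfx² = 1132
Σf(x − x̄)² = Σfx² − (Σfx)²/n = 1132 − 272²/72 = 104.4444
Population variance = 104.4444 / 72 = 1.4506

1.451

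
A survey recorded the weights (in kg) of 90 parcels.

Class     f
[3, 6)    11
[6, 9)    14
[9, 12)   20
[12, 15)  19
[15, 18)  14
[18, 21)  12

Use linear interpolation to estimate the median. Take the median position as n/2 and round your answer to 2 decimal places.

12.00

Cumulative frequencies: 11, 25, 45, 64, 78, 90
n = 90; position = n/2 = 45.
This falls in the class [9, 12): L = 9, F = 25, f = 20, h = 3.
Median ≈ 9 + ((45 − 25) / 20) × 3 = 12.0000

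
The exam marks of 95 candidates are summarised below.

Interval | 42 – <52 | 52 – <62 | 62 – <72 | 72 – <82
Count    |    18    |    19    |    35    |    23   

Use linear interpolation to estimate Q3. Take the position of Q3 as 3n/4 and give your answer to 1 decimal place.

71.8

Cumulative frequencies: 18, 37, 72, 95
n = 95; position = 3n/4 = 71.25.
This falls in the class 62 – <72: L = 62, F = 37, f = 35, h = 10.
Upper quartile ≈ 62 + ((71.25 − 37) / 35) × 10 = 71.7857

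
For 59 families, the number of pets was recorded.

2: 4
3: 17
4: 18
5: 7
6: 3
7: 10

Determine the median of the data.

4

Cumulative frequencies: 4, 21, 39, 46, 49, 59
n = 59, so the median is the value in position (n+1)/2 = 30.
Position 30 falls at value 4.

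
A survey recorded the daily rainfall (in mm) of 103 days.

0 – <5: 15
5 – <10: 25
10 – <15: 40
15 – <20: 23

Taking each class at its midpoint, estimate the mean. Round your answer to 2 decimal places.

Midpoints: 2.5, 7.5, 12.5, 17.5
Σfm = 15×2.5 + 25×7.5 + 40×12.5 + 23×17.5 = 1127.5
n = Σf = 103
Mean = 1127.5 / 103 = 10.9466

10.95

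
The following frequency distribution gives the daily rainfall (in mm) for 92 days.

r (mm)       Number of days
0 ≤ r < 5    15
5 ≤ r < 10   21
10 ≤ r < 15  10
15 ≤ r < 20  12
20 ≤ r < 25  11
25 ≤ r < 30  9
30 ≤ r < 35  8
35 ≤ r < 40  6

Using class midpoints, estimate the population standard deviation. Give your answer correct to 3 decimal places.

10.930

Midpoints: 2.5, 7.5, 12.5, 17.5, 22.5, 27.5, 32.5, 37.5
n = 92, Σfm = 1510, mean = 16.4130
Σfm² = 35775
Σf(m − x̄)² = Σfm² − (Σfm)²/n = 35775 − 1510²/92 = 10991.3043
Population variance = 10991.3043 / 92 = 119.4707
Standard deviation = √119.4707 = 10.9303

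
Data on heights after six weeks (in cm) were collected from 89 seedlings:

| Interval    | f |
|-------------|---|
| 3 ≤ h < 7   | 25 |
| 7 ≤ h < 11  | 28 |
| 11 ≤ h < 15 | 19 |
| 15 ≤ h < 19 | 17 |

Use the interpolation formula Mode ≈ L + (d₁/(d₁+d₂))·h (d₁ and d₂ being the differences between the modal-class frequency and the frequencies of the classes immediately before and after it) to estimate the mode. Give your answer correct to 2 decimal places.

Modal class: 7 ≤ h < 11 (highest frequency 28).
d₁ = 28 − 25 = 3, d₂ = 28 − 19 = 9
Mode ≈ 7 + (3/(3+9)) × 4 = 7 + 1.0000 = 8.0000

8.00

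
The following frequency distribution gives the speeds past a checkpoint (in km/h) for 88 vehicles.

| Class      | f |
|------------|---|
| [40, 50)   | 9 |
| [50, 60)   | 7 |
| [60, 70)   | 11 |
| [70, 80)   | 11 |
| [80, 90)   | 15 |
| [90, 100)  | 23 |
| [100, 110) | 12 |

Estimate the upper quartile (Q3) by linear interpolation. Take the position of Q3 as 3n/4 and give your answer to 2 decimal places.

95.65

Cumulative frequencies: 9, 16, 27, 38, 53, 76, 88
n = 88; position = 3n/4 = 66.
This falls in the class [90, 100): L = 90, F = 53, f = 23, h = 10.
Upper quartile ≈ 90 + ((66 − 53) / 23) × 10 = 95.6522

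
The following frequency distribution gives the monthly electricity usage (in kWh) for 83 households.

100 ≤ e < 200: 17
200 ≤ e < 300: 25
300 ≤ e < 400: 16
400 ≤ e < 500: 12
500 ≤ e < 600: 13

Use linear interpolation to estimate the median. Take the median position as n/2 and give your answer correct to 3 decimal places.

298.000

Cumulative frequencies: 17, 42, 58, 70, 83
n = 83; position = n/2 = 41.5.
This falls in the class 200 ≤ e < 300: L = 200, F = 17, f = 25, h = 100.
Median ≈ 200 + ((41.5 − 17) / 25) × 100 = 298.0000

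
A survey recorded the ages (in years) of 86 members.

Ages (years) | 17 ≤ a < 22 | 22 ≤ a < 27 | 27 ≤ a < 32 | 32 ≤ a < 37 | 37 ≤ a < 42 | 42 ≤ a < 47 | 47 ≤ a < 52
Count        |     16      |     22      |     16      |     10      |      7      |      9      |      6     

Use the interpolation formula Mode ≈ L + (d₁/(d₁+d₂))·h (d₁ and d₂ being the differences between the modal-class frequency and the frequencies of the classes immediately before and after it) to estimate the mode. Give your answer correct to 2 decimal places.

Modal class: 22 ≤ a < 27 (highest frequency 22).
d₁ = 22 − 16 = 6, d₂ = 22 − 16 = 6
Mode ≈ 22 + (6/(6+6)) × 5 = 22 + 2.5000 = 24.5000

24.50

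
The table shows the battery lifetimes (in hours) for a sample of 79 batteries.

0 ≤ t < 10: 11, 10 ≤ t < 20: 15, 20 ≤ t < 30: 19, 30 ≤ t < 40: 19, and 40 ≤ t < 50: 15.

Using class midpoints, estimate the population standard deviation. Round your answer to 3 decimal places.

Midpoints: 5, 15, 25, 35, 45
n = 79, Σfm = 2095, mean = 26.5190
Σfm² = 69175
Σf(m − x̄)² = Σfm² − (Σfm)²/n = 69175 − 2095²/79 = 13617.7215
Population variance = 13617.7215 / 79 = 172.3762
Standard deviation = √172.3762 = 13.1292

13.129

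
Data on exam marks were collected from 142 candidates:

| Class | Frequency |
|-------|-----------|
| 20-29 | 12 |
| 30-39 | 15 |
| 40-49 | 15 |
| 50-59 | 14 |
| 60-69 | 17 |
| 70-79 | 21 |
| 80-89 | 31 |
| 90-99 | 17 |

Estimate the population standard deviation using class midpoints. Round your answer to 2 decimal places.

Midpoints: 24.5, 34.5, 44.5, 54.5, 64.5, 74.5, 84.5, 94.5
n = 142, Σfm = 9129, mean = 64.2887
Σfm² = 656785.5
Σf(m − x̄)² = Σfm² − (Σfm)²/n = 656785.5 − 9129²/142 = 69893.6620
Population variance = 69893.6620 / 142 = 492.2089
Standard deviation = √492.2089 = 22.1858

22.19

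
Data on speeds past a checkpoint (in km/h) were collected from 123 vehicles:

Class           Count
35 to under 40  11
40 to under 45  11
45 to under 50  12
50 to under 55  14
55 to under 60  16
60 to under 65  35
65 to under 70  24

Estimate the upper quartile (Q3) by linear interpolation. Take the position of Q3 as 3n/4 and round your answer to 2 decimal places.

Cumulative frequencies: 11, 22, 34, 48, 64, 99, 123
n = 123; position = 3n/4 = 92.25.
This falls in the class 60 to under 65: L = 60, F = 64, f = 35, h = 5.
Upper quartile ≈ 60 + ((92.25 − 64) / 35) × 5 = 64.0357

64.04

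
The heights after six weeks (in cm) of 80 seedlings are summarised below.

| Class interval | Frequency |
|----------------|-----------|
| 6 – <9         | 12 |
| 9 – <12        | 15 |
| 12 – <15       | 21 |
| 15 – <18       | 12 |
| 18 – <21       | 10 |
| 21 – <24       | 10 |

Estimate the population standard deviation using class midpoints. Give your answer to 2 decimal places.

Midpoints: 7.5, 10.5, 13.5, 16.5, 19.5, 22.5
n = 80, Σfm = 1149, mean = 14.3625
Σfm² = 18288
Σf(m − x̄)² = Σfm² − (Σfm)²/n = 18288 − 1149²/80 = 1785.4875
Population variance = 1785.4875 / 80 = 22.3186
Standard deviation = √22.3186 = 4.7243

4.72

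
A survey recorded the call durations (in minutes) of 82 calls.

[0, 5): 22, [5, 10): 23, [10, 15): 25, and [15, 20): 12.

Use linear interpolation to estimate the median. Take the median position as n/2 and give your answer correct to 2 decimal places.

Cumulative frequencies: 22, 45, 70, 82
n = 82; position = n/2 = 41.
This falls in the class [5, 10): L = 5, F = 22, f = 23, h = 5.
Median ≈ 5 + ((41 − 22) / 23) × 5 = 9.1304

9.13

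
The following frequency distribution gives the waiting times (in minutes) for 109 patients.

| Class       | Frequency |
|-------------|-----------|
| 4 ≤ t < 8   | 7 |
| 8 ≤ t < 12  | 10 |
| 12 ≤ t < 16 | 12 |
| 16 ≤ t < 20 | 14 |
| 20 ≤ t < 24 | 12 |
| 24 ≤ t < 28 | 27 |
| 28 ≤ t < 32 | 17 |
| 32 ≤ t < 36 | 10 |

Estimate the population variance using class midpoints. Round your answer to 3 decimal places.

Midpoints: 6, 10, 14, 18, 22, 26, 30, 34
n = 109, Σfm = 2378, mean = 21.8165
Σfm² = 59060
Σf(m − x̄)² = Σfm² − (Σfm)²/n = 59060 − 2378²/109 = 7180.3303
Population variance = 7180.3303 / 109 = 65.8746

65.875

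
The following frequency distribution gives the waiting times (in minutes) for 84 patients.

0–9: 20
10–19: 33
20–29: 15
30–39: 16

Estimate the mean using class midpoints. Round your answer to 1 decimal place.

Midpoints: 4.5, 14.5, 24.5, 34.5
Σfm = 20×4.5 + 33×14.5 + 15×24.5 + 16×34.5 = 1488
n = Σf = 84
Mean = 1488 / 84 = 17.7143

17.7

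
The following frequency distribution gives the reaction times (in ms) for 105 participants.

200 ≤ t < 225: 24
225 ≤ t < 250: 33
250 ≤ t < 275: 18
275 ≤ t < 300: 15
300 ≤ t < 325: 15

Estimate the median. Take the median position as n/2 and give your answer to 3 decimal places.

246.591

Cumulative frequencies: 24, 57, 75, 90, 105
n = 105; position = n/2 = 52.5.
This falls in the class 225 ≤ t < 250: L = 225, F = 24, f = 33, h = 25.
Median ≈ 225 + ((52.5 − 24) / 33) × 25 = 246.5909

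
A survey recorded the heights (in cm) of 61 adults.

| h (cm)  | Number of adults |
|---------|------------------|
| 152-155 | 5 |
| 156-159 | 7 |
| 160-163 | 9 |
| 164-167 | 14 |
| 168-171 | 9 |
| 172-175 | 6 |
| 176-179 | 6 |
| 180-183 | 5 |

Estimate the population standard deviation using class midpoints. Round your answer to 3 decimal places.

7.963

Midpoints: 153.5, 157.5, 161.5, 165.5, 169.5, 173.5, 177.5, 181.5
n = 61, Σfm = 10179.5, mean = 166.8770
Σfm² = 1702593.25
Σf(m − x̄)² = Σfm² − (Σfm)²/n = 1702593.25 − 10179.5²/61 = 3868.3279
Population variance = 3868.3279 / 61 = 63.4152
Standard deviation = √63.4152 = 7.9634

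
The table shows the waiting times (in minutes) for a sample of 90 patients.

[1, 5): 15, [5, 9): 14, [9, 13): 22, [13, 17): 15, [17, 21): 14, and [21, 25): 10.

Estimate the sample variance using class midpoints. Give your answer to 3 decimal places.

Midpoints: 3, 7, 11, 15, 19, 23
n = 90, Σfm = 1106, mean = 12.2889
Σfm² = 17202
Σf(m − x̄)² = Σfm² − (Σfm)²/n = 17202 − 1106²/90 = 3610.4889
Sample variance = 3610.4889 / 89 = 40.5673

40.567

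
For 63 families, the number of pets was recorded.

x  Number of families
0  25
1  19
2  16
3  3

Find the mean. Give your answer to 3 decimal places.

Values: 0, 1, 2, 3
Σfx = 25×0 + 19×1 + 16×2 + 3×3 = 60
n = Σf = 63
Mean = 60 / 63 = 0.9524

0.952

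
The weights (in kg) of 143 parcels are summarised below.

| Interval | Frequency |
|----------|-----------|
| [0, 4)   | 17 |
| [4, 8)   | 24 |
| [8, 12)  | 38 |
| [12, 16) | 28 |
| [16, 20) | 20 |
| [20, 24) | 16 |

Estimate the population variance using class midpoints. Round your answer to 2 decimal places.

Midpoints: 2, 6, 10, 14, 18, 22
n = 143, Σfm = 1662, mean = 11.6224
Σfm² = 24444
Σf(m − x̄)² = Σfm² − (Σfm)²/n = 24444 − 1662²/143 = 5127.6084
Population variance = 5127.6084 / 143 = 35.8574

35.86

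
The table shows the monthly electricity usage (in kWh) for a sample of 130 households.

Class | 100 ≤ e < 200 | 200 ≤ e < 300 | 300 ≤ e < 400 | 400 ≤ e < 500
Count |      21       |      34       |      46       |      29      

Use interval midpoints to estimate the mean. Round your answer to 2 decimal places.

Midpoints: 150, 250, 350, 450
Σfm = 21×150 + 34×250 + 46×350 + 29×450 = 40800
n = Σf = 130
Mean = 40800 / 130 = 313.8462

313.85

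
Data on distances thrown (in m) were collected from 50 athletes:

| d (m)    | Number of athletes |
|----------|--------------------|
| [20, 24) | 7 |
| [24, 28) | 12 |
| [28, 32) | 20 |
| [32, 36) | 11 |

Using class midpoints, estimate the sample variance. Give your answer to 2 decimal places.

Midpoints: 22, 26, 30, 34
n = 50, Σfm = 1440, mean = 28.8000
Σfm² = 42216
Σf(m − x̄)² = Σfm² − (Σfm)²/n = 42216 − 1440²/50 = 744.0000
Sample variance = 744.0000 / 49 = 15.1837

15.18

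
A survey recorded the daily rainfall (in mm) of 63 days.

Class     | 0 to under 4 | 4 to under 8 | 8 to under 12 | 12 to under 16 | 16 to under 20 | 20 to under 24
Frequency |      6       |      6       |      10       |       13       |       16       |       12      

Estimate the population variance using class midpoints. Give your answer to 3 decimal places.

38.603

Midpoints: 2, 6, 10, 14, 18, 22
n = 63, Σfm = 882, mean = 14.0000
Σfm² = 14780
Σf(m − x̄)² = Σfm² − (Σfm)²/n = 14780 − 882²/63 = 2432.0000
Population variance = 2432.0000 / 63 = 38.6032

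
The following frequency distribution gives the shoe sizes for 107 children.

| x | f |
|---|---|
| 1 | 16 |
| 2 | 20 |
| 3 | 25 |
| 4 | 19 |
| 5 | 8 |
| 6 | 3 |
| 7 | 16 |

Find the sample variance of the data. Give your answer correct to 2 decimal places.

3.67

Values: 1, 2, 3, 4, 5, 6, 7
n = 107, Σfx = 377, mean = 3.5234
Σfx² = 1717
Σf(x − x̄)² = Σfx² − (Σfx)²/n = 1717 − 377²/107 = 388.6916
Sample variance = 388.6916 / 106 = 3.6669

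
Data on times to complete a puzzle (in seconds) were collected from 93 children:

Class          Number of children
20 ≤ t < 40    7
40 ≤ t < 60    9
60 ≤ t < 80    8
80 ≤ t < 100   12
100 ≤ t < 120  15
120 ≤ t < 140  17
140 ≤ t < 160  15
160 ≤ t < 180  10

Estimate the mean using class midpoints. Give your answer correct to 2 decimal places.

Midpoints: 30, 50, 70, 90, 110, 130, 150, 170
Σfm = 7×30 + 9×50 + 8×70 + 12×90 + 15×110 + 17×130 + 15×150 + 10×170 = 10110
n = Σf = 93
Mean = 10110 / 93 = 108.7097

108.71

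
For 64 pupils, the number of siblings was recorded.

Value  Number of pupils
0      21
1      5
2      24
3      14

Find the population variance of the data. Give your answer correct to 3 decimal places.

Values: 0, 1, 2, 3
n = 64, Σfx = 95, mean = 1.4844
Σfx² = 227
Σf(x − x̄)² = Σfx² − (Σfx)²/n = 227 − 95²/64 = 85.9844
Population variance = 85.9844 / 64 = 1.3435

1.344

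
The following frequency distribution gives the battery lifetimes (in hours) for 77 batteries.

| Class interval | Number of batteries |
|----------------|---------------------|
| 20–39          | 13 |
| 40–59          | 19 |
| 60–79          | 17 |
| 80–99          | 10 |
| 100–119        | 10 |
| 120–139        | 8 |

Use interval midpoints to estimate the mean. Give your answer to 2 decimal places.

Midpoints: 29.5, 49.5, 69.5, 89.5, 109.5, 129.5
Σfm = 13×29.5 + 19×49.5 + 17×69.5 + 10×89.5 + 10×109.5 + 8×129.5 = 5531.5
n = Σf = 77
Mean = 5531.5 / 77 = 71.8377

71.84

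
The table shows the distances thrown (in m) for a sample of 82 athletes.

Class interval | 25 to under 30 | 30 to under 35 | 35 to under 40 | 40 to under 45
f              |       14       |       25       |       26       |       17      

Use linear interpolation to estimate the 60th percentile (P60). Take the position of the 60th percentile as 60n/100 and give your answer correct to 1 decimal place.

37.0

Cumulative frequencies: 14, 39, 65, 82
n = 82; position = 60n/100 = 49.2.
This falls in the class 35 to under 40: L = 35, F = 39, f = 26, h = 5.
60th percentile ≈ 35 + ((49.2 − 39) / 26) × 5 = 36.9615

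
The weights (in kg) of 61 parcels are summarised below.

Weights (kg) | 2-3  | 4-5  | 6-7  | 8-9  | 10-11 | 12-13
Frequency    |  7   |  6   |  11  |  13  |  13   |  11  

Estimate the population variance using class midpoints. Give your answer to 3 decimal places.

Midpoints: 2.5, 4.5, 6.5, 8.5, 10.5, 12.5
n = 61, Σfm = 500.5, mean = 8.2049
Σfm² = 4721.25
Σf(m − x̄)² = Σfm² − (Σfm)²/n = 4721.25 − 500.5²/61 = 614.6885
Population variance = 614.6885 / 61 = 10.0769

10.077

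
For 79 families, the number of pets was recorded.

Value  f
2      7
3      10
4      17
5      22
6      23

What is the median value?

Cumulative frequencies: 7, 17, 34, 56, 79
n = 79, so the median is the value in position (n+1)/2 = 40.
Position 40 falls at value 5.

5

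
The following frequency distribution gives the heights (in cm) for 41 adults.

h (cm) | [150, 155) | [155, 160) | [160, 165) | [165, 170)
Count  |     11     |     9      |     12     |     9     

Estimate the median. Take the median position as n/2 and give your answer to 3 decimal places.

160.208

Cumulative frequencies: 11, 20, 32, 41
n = 41; position = n/2 = 20.5.
This falls in the class [160, 165): L = 160, F = 20, f = 12, h = 5.
Median ≈ 160 + ((20.5 − 20) / 12) × 5 = 160.2083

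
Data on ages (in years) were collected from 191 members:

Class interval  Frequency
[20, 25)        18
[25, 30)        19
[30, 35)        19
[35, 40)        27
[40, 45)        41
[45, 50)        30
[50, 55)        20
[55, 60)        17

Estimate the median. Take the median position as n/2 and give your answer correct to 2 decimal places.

41.52

Cumulative frequencies: 18, 37, 56, 83, 124, 154, 174, 191
n = 191; position = n/2 = 95.5.
This falls in the class [40, 45): L = 40, F = 83, f = 41, h = 5.
Median ≈ 40 + ((95.5 − 83) / 41) × 5 = 41.5244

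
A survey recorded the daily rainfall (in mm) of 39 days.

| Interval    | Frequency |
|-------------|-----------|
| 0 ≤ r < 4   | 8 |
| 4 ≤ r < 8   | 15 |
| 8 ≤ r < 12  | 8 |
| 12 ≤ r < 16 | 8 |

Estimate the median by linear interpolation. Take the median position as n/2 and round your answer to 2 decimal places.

7.07

Cumulative frequencies: 8, 23, 31, 39
n = 39; position = n/2 = 19.5.
This falls in the class 4 ≤ r < 8: L = 4, F = 8, f = 15, h = 4.
Median ≈ 4 + ((19.5 − 8) / 15) × 4 = 7.0667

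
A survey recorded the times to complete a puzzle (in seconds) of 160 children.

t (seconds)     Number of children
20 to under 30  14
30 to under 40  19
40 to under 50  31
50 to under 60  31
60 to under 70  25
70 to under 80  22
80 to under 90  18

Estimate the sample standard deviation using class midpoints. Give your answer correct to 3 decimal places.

Midpoints: 25, 35, 45, 55, 65, 75, 85
n = 160, Σfm = 8920, mean = 55.7500
Σfm² = 548000
Σf(m − x̄)² = Σfm² − (Σfm)²/n = 548000 − 8920²/160 = 50710.0000
Sample variance = 50710.0000 / 159 = 318.9308
Standard deviation = √318.9308 = 17.8586

17.859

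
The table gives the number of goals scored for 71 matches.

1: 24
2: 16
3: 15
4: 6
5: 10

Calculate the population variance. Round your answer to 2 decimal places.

1.94

Values: 1, 2, 3, 4, 5
n = 71, Σfx = 175, mean = 2.4648
Σfx² = 569
Σf(x − x̄)² = Σfx² − (Σfx)²/n = 569 − 175²/71 = 137.6620
Population variance = 137.6620 / 71 = 1.9389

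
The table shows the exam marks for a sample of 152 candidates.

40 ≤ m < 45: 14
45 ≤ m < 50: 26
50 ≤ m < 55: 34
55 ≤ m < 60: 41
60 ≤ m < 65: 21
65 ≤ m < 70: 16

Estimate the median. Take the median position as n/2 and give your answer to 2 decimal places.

55.24

Cumulative frequencies: 14, 40, 74, 115, 136, 152
n = 152; position = n/2 = 76.
This falls in the class 55 ≤ m < 60: L = 55, F = 74, f = 41, h = 5.
Median ≈ 55 + ((76 − 74) / 41) × 5 = 55.2439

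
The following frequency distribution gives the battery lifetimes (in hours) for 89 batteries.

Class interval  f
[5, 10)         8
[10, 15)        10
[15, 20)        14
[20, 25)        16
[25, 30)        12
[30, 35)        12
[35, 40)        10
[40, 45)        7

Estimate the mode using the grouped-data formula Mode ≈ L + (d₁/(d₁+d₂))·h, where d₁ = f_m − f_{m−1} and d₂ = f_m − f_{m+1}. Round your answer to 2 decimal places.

Modal class: [20, 25) (highest frequency 16).
d₁ = 16 − 14 = 2, d₂ = 16 − 12 = 4
Mode ≈ 20 + (2/(2+4)) × 5 = 20 + 1.6667 = 21.6667

21.67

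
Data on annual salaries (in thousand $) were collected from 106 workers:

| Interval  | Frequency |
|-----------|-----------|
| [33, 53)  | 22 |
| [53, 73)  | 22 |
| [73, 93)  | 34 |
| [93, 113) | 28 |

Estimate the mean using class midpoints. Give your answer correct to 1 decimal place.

Midpoints: 43, 63, 83, 103
Σfm = 22×43 + 22×63 + 34×83 + 28×103 = 8038
n = Σf = 106
Mean = 8038 / 106 = 75.8302

75.8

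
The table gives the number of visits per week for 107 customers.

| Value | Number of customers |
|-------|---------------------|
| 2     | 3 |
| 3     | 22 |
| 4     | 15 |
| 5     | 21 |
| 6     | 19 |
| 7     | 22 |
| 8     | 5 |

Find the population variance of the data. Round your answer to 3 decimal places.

2.627

Values: 2, 3, 4, 5, 6, 7, 8
n = 107, Σfx = 545, mean = 5.0935
Σfx² = 3057
Σf(x − x̄)² = Σfx² − (Σfx)²/n = 3057 − 545²/107 = 281.0654
Population variance = 281.0654 / 107 = 2.6268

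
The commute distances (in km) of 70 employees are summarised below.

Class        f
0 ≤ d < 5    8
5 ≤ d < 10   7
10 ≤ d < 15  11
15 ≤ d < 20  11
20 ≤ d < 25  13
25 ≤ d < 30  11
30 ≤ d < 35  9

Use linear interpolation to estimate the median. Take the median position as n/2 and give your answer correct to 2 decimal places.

19.09

Cumulative frequencies: 8, 15, 26, 37, 50, 61, 70
n = 70; position = n/2 = 35.
This falls in the class 15 ≤ d < 20: L = 15, F = 26, f = 11, h = 5.
Median ≈ 15 + ((35 − 26) / 11) × 5 = 19.0909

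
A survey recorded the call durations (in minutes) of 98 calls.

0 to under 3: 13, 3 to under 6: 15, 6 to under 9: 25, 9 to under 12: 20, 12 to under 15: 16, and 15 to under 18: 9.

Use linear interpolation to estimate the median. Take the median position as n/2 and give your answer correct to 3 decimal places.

Cumulative frequencies: 13, 28, 53, 73, 89, 98
n = 98; position = n/2 = 49.
This falls in the class 6 to under 9: L = 6, F = 28, f = 25, h = 3.
Median ≈ 6 + ((49 − 28) / 25) × 3 = 8.5200

8.520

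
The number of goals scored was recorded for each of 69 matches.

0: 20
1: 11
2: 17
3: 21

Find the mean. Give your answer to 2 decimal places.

Values: 0, 1, 2, 3
Σfx = 20×0 + 11×1 + 17×2 + 21×3 = 108
n = Σf = 69
Mean = 108 / 69 = 1.5652

1.57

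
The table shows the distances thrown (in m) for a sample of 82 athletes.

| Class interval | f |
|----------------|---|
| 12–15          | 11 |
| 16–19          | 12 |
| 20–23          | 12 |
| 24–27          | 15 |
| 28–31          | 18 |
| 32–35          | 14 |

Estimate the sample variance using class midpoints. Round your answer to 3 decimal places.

44.750

Midpoints: 13.5, 17.5, 21.5, 25.5, 29.5, 33.5
n = 82, Σfm = 1999, mean = 24.3780
Σfm² = 52356.5
Σf(m − x̄)² = Σfm² − (Σfm)²/n = 52356.5 − 1999²/82 = 3624.7805
Sample variance = 3624.7805 / 81 = 44.7504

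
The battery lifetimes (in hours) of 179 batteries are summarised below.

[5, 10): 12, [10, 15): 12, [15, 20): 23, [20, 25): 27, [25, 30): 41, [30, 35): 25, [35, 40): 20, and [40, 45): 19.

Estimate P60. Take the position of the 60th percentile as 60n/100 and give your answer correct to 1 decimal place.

Cumulative frequencies: 12, 24, 47, 74, 115, 140, 160, 179
n = 179; position = 60n/100 = 107.4.
This falls in the class [25, 30): L = 25, F = 74, f = 41, h = 5.
60th percentile ≈ 25 + ((107.4 − 74) / 41) × 5 = 29.0732

29.1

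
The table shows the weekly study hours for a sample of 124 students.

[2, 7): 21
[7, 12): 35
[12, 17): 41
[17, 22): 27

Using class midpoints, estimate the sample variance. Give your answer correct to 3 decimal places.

Midpoints: 4.5, 9.5, 14.5, 19.5
n = 124, Σfm = 1548, mean = 12.4839
Σfm² = 22471
Σf(m − x̄)² = Σfm² − (Σfm)²/n = 22471 − 1548²/124 = 3145.9677
Sample variance = 3145.9677 / 123 = 25.5770

25.577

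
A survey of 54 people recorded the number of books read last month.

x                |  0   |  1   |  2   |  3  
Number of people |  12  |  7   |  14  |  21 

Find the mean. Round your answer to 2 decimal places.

1.81

Values: 0, 1, 2, 3
Σfx = 12×0 + 7×1 + 14×2 + 21×3 = 98
n = Σf = 54
Mean = 98 / 54 = 1.8148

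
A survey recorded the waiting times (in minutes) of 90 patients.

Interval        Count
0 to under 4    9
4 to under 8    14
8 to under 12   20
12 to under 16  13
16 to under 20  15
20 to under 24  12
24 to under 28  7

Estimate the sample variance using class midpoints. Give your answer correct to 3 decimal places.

Midpoints: 2, 6, 10, 14, 18, 22, 26
n = 90, Σfm = 1200, mean = 13.3333
Σfm² = 20488
Σf(m − x̄)² = Σfm² − (Σfm)²/n = 20488 − 1200²/90 = 4488.0000
Sample variance = 4488.0000 / 89 = 50.4270

50.427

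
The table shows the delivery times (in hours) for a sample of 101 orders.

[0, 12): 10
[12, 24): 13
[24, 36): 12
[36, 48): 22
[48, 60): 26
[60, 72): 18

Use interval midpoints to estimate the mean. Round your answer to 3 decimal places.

Midpoints: 6, 18, 30, 42, 54, 66
Σfm = 10×6 + 13×18 + 12×30 + 22×42 + 26×54 + 18×66 = 4170
n = Σf = 101
Mean = 4170 / 101 = 41.2871

41.287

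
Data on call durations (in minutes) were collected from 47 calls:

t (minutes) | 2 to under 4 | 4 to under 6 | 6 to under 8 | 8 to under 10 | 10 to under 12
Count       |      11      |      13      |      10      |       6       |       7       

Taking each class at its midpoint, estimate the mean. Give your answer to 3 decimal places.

Midpoints: 3, 5, 7, 9, 11
Σfm = 11×3 + 13×5 + 10×7 + 6×9 + 7×11 = 299
n = Σf = 47
Mean = 299 / 47 = 6.3617

6.362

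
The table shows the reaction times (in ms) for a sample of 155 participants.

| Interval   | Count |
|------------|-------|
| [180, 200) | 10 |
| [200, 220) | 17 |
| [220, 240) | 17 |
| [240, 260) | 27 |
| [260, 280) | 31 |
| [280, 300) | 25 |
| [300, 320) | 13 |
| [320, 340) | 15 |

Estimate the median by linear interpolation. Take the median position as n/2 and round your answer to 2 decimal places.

Cumulative frequencies: 10, 27, 44, 71, 102, 127, 140, 155
n = 155; position = n/2 = 77.5.
This falls in the class [260, 280): L = 260, F = 71, f = 31, h = 20.
Median ≈ 260 + ((77.5 − 71) / 31) × 20 = 264.1935

264.19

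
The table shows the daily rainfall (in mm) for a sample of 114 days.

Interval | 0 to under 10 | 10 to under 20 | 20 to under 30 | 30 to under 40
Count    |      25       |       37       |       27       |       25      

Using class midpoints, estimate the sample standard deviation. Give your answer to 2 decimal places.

Midpoints: 5, 15, 25, 35
n = 114, Σfm = 2230, mean = 19.5614
Σfm² = 56450
Σf(m − x̄)² = Σfm² − (Σfm)²/n = 56450 − 2230²/114 = 12828.0702
Sample variance = 12828.0702 / 113 = 113.5227
Standard deviation = √113.5227 = 10.6547

10.65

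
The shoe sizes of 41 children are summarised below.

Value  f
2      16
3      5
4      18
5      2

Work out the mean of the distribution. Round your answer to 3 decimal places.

3.146

Values: 2, 3, 4, 5
Σfx = 16×2 + 5×3 + 18×4 + 2×5 = 129
n = Σf = 41
Mean = 129 / 41 = 3.1463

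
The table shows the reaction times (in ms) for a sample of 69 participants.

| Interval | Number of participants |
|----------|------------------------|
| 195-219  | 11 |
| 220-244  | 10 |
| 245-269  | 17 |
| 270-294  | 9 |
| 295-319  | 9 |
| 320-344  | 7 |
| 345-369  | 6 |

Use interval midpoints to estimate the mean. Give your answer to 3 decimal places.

271.493

Midpoints: 207, 232, 257, 282, 307, 332, 357
Σfm = 11×207 + 10×232 + 17×257 + 9×282 + 9×307 + 7×332 + 6×357 = 18733
n = Σf = 69
Mean = 18733 / 69 = 271.4928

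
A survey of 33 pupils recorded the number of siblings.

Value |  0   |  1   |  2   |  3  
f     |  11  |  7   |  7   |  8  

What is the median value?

1

Cumulative frequencies: 11, 18, 25, 33
n = 33, so the median is the value in position (n+1)/2 = 17.
Position 17 falls at value 1.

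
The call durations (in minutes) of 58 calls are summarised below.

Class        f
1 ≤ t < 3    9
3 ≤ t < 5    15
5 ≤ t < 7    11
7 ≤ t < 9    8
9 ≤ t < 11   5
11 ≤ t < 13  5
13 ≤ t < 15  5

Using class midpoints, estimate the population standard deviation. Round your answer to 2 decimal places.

3.69

Midpoints: 2, 4, 6, 8, 10, 12, 14
n = 58, Σfm = 388, mean = 6.6897
Σfm² = 3384
Σf(m − x̄)² = Σfm² − (Σfm)²/n = 3384 − 388²/58 = 788.4138
Population variance = 788.4138 / 58 = 13.5933
Standard deviation = √13.5933 = 3.6869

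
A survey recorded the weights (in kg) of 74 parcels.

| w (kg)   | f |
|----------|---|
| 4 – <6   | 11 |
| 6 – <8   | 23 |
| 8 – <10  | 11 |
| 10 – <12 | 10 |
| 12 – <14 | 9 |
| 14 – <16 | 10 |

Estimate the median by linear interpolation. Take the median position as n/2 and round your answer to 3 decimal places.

Cumulative frequencies: 11, 34, 45, 55, 64, 74
n = 74; position = n/2 = 37.
This falls in the class 8 – <10: L = 8, F = 34, f = 11, h = 2.
Median ≈ 8 + ((37 − 34) / 11) × 2 = 8.5455

8.545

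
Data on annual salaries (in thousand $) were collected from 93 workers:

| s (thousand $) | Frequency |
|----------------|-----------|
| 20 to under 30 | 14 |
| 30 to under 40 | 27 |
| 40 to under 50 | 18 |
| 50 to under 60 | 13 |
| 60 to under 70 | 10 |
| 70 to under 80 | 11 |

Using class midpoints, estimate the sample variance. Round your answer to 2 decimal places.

Midpoints: 25, 35, 45, 55, 65, 75
n = 93, Σfm = 4295, mean = 46.1828
Σfm² = 221725
Σf(m − x̄)² = Σfm² − (Σfm)²/n = 221725 − 4295²/93 = 23369.8925
Sample variance = 23369.8925 / 92 = 254.0206

254.02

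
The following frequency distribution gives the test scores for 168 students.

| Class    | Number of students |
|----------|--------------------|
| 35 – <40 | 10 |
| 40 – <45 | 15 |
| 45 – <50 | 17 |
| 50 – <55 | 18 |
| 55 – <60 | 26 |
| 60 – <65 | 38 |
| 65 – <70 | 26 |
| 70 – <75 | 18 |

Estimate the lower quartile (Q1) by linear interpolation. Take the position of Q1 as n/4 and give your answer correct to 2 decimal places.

Cumulative frequencies: 10, 25, 42, 60, 86, 124, 150, 168
n = 168; position = n/4 = 42.
This falls in the class 45 – <50: L = 45, F = 25, f = 17, h = 5.
Lower quartile ≈ 45 + ((42 − 25) / 17) × 5 = 50.0000

50.00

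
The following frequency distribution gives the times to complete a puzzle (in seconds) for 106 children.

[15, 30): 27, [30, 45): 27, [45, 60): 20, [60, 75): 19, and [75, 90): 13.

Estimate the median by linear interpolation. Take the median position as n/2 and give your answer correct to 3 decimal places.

44.444

Cumulative frequencies: 27, 54, 74, 93, 106
n = 106; position = n/2 = 53.
This falls in the class [30, 45): L = 30, F = 27, f = 27, h = 15.
Median ≈ 30 + ((53 − 27) / 27) × 15 = 44.4444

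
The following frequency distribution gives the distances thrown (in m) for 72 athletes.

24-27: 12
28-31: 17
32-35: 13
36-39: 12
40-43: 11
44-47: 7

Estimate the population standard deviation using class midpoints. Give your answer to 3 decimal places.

Midpoints: 25.5, 29.5, 33.5, 37.5, 41.5, 45.5
n = 72, Σfm = 2468, mean = 34.2778
Σfm² = 87498
Σf(m − x̄)² = Σfm² − (Σfm)²/n = 87498 − 2468²/72 = 2900.4444
Population variance = 2900.4444 / 72 = 40.2840
Standard deviation = √40.2840 = 6.3470

6.347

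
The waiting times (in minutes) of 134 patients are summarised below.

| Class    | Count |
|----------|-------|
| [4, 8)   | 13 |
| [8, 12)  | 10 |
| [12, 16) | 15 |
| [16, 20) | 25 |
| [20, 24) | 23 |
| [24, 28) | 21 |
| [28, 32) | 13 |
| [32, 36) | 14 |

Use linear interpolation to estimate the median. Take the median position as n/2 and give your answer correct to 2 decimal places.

20.70

Cumulative frequencies: 13, 23, 38, 63, 86, 107, 120, 134
n = 134; position = n/2 = 67.
This falls in the class [20, 24): L = 20, F = 63, f = 23, h = 4.
Median ≈ 20 + ((67 − 63) / 23) × 4 = 20.6957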